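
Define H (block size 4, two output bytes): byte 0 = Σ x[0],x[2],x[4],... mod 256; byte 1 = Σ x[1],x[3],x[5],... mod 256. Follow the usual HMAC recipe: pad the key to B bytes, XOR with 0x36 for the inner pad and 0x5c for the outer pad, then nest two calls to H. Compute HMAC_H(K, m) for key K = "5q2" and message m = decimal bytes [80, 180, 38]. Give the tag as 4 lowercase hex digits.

54ba

Key "5q2" = 35 71 32 is 3 bytes ≤ B = 4; zero-pad to 4 bytes: K' = 35 71 32 00.
K' ⊕ ipad = 03 47 04 36.  K' ⊕ opad = 69 2d 6e 5c.
Inner input = (K'⊕ipad) ∥ m = 03 47 04 36 ∥ 50 b4 26.
Inner hash: even-index sum = 125 mod 256 = 125; odd-index sum = 305 mod 256 = 49 → 7d 31.
Outer input = (K'⊕opad) ∥ inner = 69 2d 6e 5c ∥ 7d 31.
Outer hash (tag): even-index sum = 340 mod 256 = 84; odd-index sum = 186 mod 256 = 186 → 54 ba.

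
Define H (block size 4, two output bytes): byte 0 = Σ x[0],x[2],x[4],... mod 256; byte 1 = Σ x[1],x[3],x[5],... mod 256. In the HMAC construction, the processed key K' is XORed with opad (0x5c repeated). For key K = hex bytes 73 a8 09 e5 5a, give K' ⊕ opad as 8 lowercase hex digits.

8ad15c5c

Key hex bytes 73 a8 09 e5 5a is 5 bytes > B = 4, so hash it first: H(key) = d6 8d, then zero-pad to 4 bytes: K' = d6 8d 00 00.
XOR each byte with 0x5c: d6⊕5c=8a, 8d⊕5c=d1, 00⊕5c=5c, 00⊕5c=5c.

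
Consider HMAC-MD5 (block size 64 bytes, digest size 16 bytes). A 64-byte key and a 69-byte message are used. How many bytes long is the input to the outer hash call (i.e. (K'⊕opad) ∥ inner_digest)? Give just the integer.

80

Key is 64 ≤ 64 bytes, zero-padded: |K'| = 64.
Outer input = (K'⊕opad) ∥ H(inner) → 64 + 16 = 80 bytes.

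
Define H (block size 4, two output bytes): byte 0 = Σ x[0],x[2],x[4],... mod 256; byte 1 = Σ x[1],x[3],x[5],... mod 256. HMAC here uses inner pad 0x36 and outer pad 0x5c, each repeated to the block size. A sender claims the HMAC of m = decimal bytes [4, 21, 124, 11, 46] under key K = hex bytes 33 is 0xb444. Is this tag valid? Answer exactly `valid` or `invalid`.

valid

Key hex bytes 33 is 1 byte ≤ B = 4; zero-pad to 4 bytes: K' = 33 00 00 00.
K' ⊕ ipad = 05 36 36 36; K' ⊕ opad = 6f 5c 5c 5c.
Inner hash: even-index sum = 233 mod 256 = 233; odd-index sum = 140 mod 256 = 140 → e9 8c.
Outer hash (recomputed tag): even-index sum = 436 mod 256 = 180; odd-index sum = 324 mod 256 = 68 → b4 44.
Recomputed tag = b444; claimed = b444 → match.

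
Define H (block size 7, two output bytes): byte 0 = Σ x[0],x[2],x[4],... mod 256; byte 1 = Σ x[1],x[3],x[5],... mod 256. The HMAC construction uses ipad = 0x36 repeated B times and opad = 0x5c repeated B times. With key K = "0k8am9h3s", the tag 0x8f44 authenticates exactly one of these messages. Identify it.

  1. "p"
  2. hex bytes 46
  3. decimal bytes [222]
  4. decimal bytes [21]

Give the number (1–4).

Key "0k8am9h3s" = 30 6b 38 61 6d 39 68 33 73 is 9 bytes > B = 7, so hash it first: H(key) = b0 38, then zero-pad to 7 bytes: K' = b0 38 00 00 00 00 00.
K' ⊕ ipad = 86 0e 36 36 36 36 36; K' ⊕ opad = ec 64 5c 5c 5c 5c 5c.
m1: inner = H(86 0e 36 36 36 36 36 70) = 28 ea; tag = H(ec 64 5c 5c 5c 5c 5c 28 ea) = ea44
m2: inner = H(86 0e 36 36 36 36 36 46) = 28 c0; tag = H(ec 64 5c 5c 5c 5c 5c 28 c0) = c044
m3: inner = H(86 0e 36 36 36 36 36 de) = 28 58; tag = H(ec 64 5c 5c 5c 5c 5c 28 58) = 5844
m4: inner = H(86 0e 36 36 36 36 36 15) = 28 8f; tag = H(ec 64 5c 5c 5c 5c 5c 28 8f) = 8f44 ← matches

4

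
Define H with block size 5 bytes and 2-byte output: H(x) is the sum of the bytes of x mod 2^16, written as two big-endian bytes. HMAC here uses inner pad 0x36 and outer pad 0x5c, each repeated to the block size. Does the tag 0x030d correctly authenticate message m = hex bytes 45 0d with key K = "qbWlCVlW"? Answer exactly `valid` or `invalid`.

valid

Key "qbWlCVlW" = 71 62 57 6c 43 56 6c 57 is 8 bytes > B = 5, so hash it first: H(key) = 02 f2, then zero-pad to 5 bytes: K' = 02 f2 00 00 00.
K' ⊕ ipad = 34 c4 36 36 36; K' ⊕ opad = 5e ae 5c 5c 5c.
Inner hash: sum = 52+196+54+54+54+69+13 = 492 → 01 ec.
Outer hash (recomputed tag): sum = 94+174+92+92+92+1+236 = 781 → 03 0d.
Recomputed tag = 030d; claimed = 030d → match.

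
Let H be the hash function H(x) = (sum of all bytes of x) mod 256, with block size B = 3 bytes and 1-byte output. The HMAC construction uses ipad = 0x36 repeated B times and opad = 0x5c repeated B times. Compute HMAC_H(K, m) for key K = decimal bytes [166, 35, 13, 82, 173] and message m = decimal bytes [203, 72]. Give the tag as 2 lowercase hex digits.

a3

Key decimal bytes [166, 35, 13, 82, 173] = a6 23 0d 52 ad is 5 bytes > B = 3, so hash it first: H(key) = d5, then zero-pad to 3 bytes: K' = d5 00 00.
K' ⊕ ipad = e3 36 36.  K' ⊕ opad = 89 5c 5c.
Inner input = (K'⊕ipad) ∥ m = e3 36 36 ∥ cb 48.
Inner hash: sum = 227+54+54+203+72 = 610; mod 256 = 98 → 62.
Outer input = (K'⊕opad) ∥ inner = 89 5c 5c ∥ 62.
Outer hash (tag): sum = 137+92+92+98 = 419; mod 256 = 163 → a3.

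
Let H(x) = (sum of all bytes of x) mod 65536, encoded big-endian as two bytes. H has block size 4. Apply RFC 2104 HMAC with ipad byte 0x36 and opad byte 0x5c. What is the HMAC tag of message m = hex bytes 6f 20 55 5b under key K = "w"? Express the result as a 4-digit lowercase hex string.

0163

Key "w" = 77 is 1 byte ≤ B = 4; zero-pad to 4 bytes: K' = 77 00 00 00.
K' ⊕ ipad = 41 36 36 36.  K' ⊕ opad = 2b 5c 5c 5c.
Inner input = (K'⊕ipad) ∥ m = 41 36 36 36 ∥ 6f 20 55 5b.
Inner hash: sum = 65+54+54+54+111+32+85+91 = 546 → 02 22.
Outer input = (K'⊕opad) ∥ inner = 2b 5c 5c 5c ∥ 02 22.
Outer hash (tag): sum = 43+92+92+92+2+34 = 355 → 01 63.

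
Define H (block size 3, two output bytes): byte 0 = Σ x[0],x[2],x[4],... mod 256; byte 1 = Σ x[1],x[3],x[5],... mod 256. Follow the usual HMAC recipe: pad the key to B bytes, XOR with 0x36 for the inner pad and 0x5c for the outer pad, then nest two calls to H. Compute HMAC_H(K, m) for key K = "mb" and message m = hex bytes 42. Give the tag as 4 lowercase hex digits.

Key "mb" = 6d 62 is 2 bytes ≤ B = 3; zero-pad to 3 bytes: K' = 6d 62 00.
K' ⊕ ipad = 5b 54 36.  K' ⊕ opad = 31 3e 5c.
Inner input = (K'⊕ipad) ∥ m = 5b 54 36 ∥ 42.
Inner hash: even-index sum = 145 mod 256 = 145; odd-index sum = 150 mod 256 = 150 → 91 96.
Outer input = (K'⊕opad) ∥ inner = 31 3e 5c ∥ 91 96.
Outer hash (tag): even-index sum = 291 mod 256 = 35; odd-index sum = 207 mod 256 = 207 → 23 cf.

23cf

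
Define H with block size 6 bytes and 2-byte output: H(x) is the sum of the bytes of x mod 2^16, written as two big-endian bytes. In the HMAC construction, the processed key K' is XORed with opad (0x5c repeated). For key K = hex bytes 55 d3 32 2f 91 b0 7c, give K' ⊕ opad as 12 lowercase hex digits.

Key hex bytes 55 d3 32 2f 91 b0 7c is 7 bytes > B = 6, so hash it first: H(key) = 03 46, then zero-pad to 6 bytes: K' = 03 46 00 00 00 00.
XOR each byte with 0x5c: 03⊕5c=5f, 46⊕5c=1a, 00⊕5c=5c, 00⊕5c=5c, 00⊕5c=5c, 00⊕5c=5c.

5f1a5c5c5c5c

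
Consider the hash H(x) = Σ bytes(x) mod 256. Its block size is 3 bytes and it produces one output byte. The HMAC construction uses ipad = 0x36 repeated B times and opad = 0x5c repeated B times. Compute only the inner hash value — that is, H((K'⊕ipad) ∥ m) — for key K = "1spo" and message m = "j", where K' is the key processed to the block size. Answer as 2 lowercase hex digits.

8b

Key "1spo" = 31 73 70 6f is 4 bytes > B = 3, so hash it first: H(key) = 83, then zero-pad to 3 bytes: K' = 83 00 00.
K' ⊕ ipad = b5 36 36.
Inner input = b5 36 36 ∥ 6a.
Inner hash: sum = 181+54+54+106 = 395; mod 256 = 139 → 8b.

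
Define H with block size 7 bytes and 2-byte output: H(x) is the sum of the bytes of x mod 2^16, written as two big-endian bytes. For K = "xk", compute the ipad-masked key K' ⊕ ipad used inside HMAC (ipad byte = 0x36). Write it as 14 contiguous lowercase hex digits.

Key "xk" = 78 6b is 2 bytes ≤ B = 7; zero-pad to 7 bytes: K' = 78 6b 00 00 00 00 00.
XOR each byte with 0x36: 78⊕36=4e, 6b⊕36=5d, 00⊕36=36, 00⊕36=36, 00⊕36=36, 00⊕36=36, 00⊕36=36.

4e5d3636363636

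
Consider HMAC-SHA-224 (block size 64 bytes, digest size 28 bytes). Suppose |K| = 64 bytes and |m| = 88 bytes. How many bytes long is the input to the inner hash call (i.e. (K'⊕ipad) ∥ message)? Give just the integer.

152

Key is 64 ≤ 64 bytes, zero-padded: |K'| = 64.
Inner input = (K'⊕ipad) ∥ m → 64 + 88 = 152 bytes.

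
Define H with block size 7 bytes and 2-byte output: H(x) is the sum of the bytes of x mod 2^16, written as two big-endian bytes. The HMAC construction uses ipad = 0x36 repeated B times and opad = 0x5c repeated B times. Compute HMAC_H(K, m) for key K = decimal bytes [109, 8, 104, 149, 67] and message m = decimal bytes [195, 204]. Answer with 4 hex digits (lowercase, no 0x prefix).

0267

Key decimal bytes [109, 8, 104, 149, 67] = 6d 08 68 95 43 is 5 bytes ≤ B = 7; zero-pad to 7 bytes: K' = 6d 08 68 95 43 00 00.
K' ⊕ ipad = 5b 3e 5e a3 75 36 36.  K' ⊕ opad = 31 54 34 c9 1f 5c 5c.
Inner input = (K'⊕ipad) ∥ m = 5b 3e 5e a3 75 36 36 ∥ c3 cc.
Inner hash: sum = 91+62+94+163+117+54+54+195+204 = 1034 → 04 0a.
Outer input = (K'⊕opad) ∥ inner = 31 54 34 c9 1f 5c 5c ∥ 04 0a.
Outer hash (tag): sum = 49+84+52+201+31+92+92+4+10 = 615 → 02 67.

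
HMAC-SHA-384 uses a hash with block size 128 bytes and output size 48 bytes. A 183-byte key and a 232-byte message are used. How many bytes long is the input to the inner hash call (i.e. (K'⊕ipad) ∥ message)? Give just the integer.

360

Key is 183 > 128 bytes, so it is hashed to 48 bytes then zero-padded to 128: |K'| = 128.
Inner input = (K'⊕ipad) ∥ m → 128 + 232 = 360 bytes.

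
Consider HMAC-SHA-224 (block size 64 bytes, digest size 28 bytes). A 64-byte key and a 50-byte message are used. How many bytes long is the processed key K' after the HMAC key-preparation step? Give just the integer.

64

Key is 64 ≤ 64 bytes, zero-padded: |K'| = 64.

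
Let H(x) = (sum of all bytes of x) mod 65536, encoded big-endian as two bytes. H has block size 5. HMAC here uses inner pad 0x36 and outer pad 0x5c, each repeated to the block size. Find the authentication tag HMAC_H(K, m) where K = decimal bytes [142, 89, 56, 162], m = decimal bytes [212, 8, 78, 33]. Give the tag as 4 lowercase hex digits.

02e2

Key decimal bytes [142, 89, 56, 162] = 8e 59 38 a2 is 4 bytes ≤ B = 5; zero-pad to 5 bytes: K' = 8e 59 38 a2 00.
K' ⊕ ipad = b8 6f 0e 94 36.  K' ⊕ opad = d2 05 64 fe 5c.
Inner input = (K'⊕ipad) ∥ m = b8 6f 0e 94 36 ∥ d4 08 4e 21.
Inner hash: sum = 184+111+14+148+54+212+8+78+33 = 842 → 03 4a.
Outer input = (K'⊕opad) ∥ inner = d2 05 64 fe 5c ∥ 03 4a.
Outer hash (tag): sum = 210+5+100+254+92+3+74 = 738 → 02 e2.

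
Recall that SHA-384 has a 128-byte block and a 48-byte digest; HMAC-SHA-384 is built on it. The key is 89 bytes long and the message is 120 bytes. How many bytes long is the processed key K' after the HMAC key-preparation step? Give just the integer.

Key is 89 ≤ 128 bytes, zero-padded: |K'| = 128.

128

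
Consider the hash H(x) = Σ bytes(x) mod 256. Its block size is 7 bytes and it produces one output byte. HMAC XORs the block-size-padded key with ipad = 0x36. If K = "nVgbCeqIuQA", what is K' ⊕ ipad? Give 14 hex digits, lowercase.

c0363636363636

Key "nVgbCeqIuQA" = 6e 56 67 62 43 65 71 49 75 51 41 is 11 bytes > B = 7, so hash it first: H(key) = f6, then zero-pad to 7 bytes: K' = f6 00 00 00 00 00 00.
XOR each byte with 0x36: f6⊕36=c0, 00⊕36=36, 00⊕36=36, 00⊕36=36, 00⊕36=36, 00⊕36=36, 00⊕36=36.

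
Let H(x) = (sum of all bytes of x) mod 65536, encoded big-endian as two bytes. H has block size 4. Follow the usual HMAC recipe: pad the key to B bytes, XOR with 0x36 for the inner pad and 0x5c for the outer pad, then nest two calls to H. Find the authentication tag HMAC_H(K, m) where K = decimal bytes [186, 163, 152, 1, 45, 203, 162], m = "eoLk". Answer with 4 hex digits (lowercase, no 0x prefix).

02b7

Key decimal bytes [186, 163, 152, 1, 45, 203, 162] = ba a3 98 01 2d cb a2 is 7 bytes > B = 4, so hash it first: H(key) = 03 90, then zero-pad to 4 bytes: K' = 03 90 00 00.
K' ⊕ ipad = 35 a6 36 36.  K' ⊕ opad = 5f cc 5c 5c.
Inner input = (K'⊕ipad) ∥ m = 35 a6 36 36 ∥ 65 6f 4c 6b.
Inner hash: sum = 53+166+54+54+101+111+76+107 = 722 → 02 d2.
Outer input = (K'⊕opad) ∥ inner = 5f cc 5c 5c ∥ 02 d2.
Outer hash (tag): sum = 95+204+92+92+2+210 = 695 → 02 b7.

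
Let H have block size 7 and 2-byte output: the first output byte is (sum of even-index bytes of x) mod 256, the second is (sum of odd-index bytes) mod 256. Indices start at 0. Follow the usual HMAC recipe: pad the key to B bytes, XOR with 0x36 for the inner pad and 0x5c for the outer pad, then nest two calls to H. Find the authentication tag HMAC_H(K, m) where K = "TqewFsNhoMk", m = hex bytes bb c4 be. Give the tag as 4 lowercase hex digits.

9a7b

Key "TqewFsNhoMk" = 54 71 65 77 46 73 4e 68 6f 4d 6b is 11 bytes > B = 7, so hash it first: H(key) = 27 10, then zero-pad to 7 bytes: K' = 27 10 00 00 00 00 00.
K' ⊕ ipad = 11 26 36 36 36 36 36.  K' ⊕ opad = 7b 4c 5c 5c 5c 5c 5c.
Inner input = (K'⊕ipad) ∥ m = 11 26 36 36 36 36 36 ∥ bb c4 be.
Inner hash: even-index sum = 375 mod 256 = 119; odd-index sum = 523 mod 256 = 11 → 77 0b.
Outer input = (K'⊕opad) ∥ inner = 7b 4c 5c 5c 5c 5c 5c ∥ 77 0b.
Outer hash (tag): even-index sum = 410 mod 256 = 154; odd-index sum = 379 mod 256 = 123 → 9a 7b.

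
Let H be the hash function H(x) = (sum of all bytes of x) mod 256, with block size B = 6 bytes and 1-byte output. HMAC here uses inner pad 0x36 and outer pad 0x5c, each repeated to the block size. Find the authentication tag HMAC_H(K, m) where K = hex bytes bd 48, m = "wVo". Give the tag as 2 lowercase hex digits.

Key hex bytes bd 48 is 2 bytes ≤ B = 6; zero-pad to 6 bytes: K' = bd 48 00 00 00 00.
K' ⊕ ipad = 8b 7e 36 36 36 36.  K' ⊕ opad = e1 14 5c 5c 5c 5c.
Inner input = (K'⊕ipad) ∥ m = 8b 7e 36 36 36 36 ∥ 77 56 6f.
Inner hash: sum = 139+126+54+54+54+54+119+86+111 = 797; mod 256 = 29 → 1d.
Outer input = (K'⊕opad) ∥ inner = e1 14 5c 5c 5c 5c ∥ 1d.
Outer hash (tag): sum = 225+20+92+92+92+92+29 = 642; mod 256 = 130 → 82.

82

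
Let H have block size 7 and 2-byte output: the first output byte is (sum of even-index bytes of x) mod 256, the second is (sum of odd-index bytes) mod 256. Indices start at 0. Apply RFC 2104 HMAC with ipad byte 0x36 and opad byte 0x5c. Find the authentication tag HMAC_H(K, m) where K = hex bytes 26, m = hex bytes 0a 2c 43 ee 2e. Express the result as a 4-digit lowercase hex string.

abe0

Key hex bytes 26 is 1 byte ≤ B = 7; zero-pad to 7 bytes: K' = 26 00 00 00 00 00 00.
K' ⊕ ipad = 10 36 36 36 36 36 36.  K' ⊕ opad = 7a 5c 5c 5c 5c 5c 5c.
Inner input = (K'⊕ipad) ∥ m = 10 36 36 36 36 36 36 ∥ 0a 2c 43 ee 2e.
Inner hash: even-index sum = 460 mod 256 = 204; odd-index sum = 285 mod 256 = 29 → cc 1d.
Outer input = (K'⊕opad) ∥ inner = 7a 5c 5c 5c 5c 5c 5c ∥ cc 1d.
Outer hash (tag): even-index sum = 427 mod 256 = 171; odd-index sum = 480 mod 256 = 224 → ab e0.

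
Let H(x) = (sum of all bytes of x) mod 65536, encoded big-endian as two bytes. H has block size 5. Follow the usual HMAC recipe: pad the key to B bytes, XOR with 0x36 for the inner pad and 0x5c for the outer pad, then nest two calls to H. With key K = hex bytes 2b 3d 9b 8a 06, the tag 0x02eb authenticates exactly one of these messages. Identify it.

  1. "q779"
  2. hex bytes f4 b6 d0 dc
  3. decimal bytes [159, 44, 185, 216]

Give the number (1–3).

2

Key hex bytes 2b 3d 9b 8a 06 is exactly B = 5 bytes: K' = 2b 3d 9b 8a 06.
K' ⊕ ipad = 1d 0b ad bc 30; K' ⊕ opad = 77 61 c7 d6 5a.
m1: inner = H(1d 0b ad bc 30 71 37 37 39) = 02 d9; tag = H(77 61 c7 d6 5a 02 d9) = 03aa
m2: inner = H(1d 0b ad bc 30 f4 b6 d0 dc) = 05 17; tag = H(77 61 c7 d6 5a 05 17) = 02eb ← matches
m3: inner = H(1d 0b ad bc 30 9f 2c b9 d8) = 04 1d; tag = H(77 61 c7 d6 5a 04 1d) = 02f0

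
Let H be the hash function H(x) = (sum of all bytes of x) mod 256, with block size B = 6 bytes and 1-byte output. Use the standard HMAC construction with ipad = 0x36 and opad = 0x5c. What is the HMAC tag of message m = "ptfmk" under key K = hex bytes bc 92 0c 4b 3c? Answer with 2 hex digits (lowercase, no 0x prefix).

Key hex bytes bc 92 0c 4b 3c is 5 bytes ≤ B = 6; zero-pad to 6 bytes: K' = bc 92 0c 4b 3c 00.
K' ⊕ ipad = 8a a4 3a 7d 0a 36.  K' ⊕ opad = e0 ce 50 17 60 5c.
Inner input = (K'⊕ipad) ∥ m = 8a a4 3a 7d 0a 36 ∥ 70 74 66 6d 6b.
Inner hash: sum = 138+164+58+125+10+54+112+116+102+109+107 = 1095; mod 256 = 71 → 47.
Outer input = (K'⊕opad) ∥ inner = e0 ce 50 17 60 5c ∥ 47.
Outer hash (tag): sum = 224+206+80+23+96+92+71 = 792; mod 256 = 24 → 18.

18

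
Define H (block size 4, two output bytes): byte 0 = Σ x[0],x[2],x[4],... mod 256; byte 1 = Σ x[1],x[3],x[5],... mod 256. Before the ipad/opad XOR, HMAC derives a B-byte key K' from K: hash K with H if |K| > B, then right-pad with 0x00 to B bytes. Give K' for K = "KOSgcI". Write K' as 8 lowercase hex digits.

|K| = 6 > B = 4, so first hash the key.
H(K): even-index sum = 257 mod 256 = 1; odd-index sum = 255 mod 256 = 255 → 01 ff.
Zero-pad H(K) = 01 ff to 4 bytes: K' = 01 ff 00 00.

01ff0000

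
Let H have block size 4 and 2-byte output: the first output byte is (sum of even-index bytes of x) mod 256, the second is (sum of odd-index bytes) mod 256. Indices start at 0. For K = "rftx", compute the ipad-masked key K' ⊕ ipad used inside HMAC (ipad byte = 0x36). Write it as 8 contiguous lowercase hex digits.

Key "rftx" = 72 66 74 78 is exactly B = 4 bytes: K' = 72 66 74 78.
XOR each byte with 0x36: 72⊕36=44, 66⊕36=50, 74⊕36=42, 78⊕36=4e.

4450424e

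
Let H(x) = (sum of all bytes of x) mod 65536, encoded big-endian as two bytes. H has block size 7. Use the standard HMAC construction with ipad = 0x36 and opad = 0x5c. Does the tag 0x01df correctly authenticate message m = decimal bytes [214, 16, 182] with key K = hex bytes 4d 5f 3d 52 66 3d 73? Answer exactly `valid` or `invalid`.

Key hex bytes 4d 5f 3d 52 66 3d 73 is exactly B = 7 bytes: K' = 4d 5f 3d 52 66 3d 73.
K' ⊕ ipad = 7b 69 0b 64 50 0b 45; K' ⊕ opad = 11 03 61 0e 3a 61 2f.
Inner hash: sum = 123+105+11+100+80+11+69+214+16+182 = 911 → 03 8f.
Outer hash (recomputed tag): sum = 17+3+97+14+58+97+47+3+143 = 479 → 01 df.
Recomputed tag = 01df; claimed = 01df → match.

valid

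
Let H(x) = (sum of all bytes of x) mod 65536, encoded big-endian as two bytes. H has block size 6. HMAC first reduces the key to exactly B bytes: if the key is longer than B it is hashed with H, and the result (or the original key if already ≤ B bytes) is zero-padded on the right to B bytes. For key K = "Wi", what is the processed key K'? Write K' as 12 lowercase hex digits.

Key "Wi" = 57 69 is 2 bytes ≤ B = 6; zero-pad to 6 bytes: K' = 57 69 00 00 00 00.

576900000000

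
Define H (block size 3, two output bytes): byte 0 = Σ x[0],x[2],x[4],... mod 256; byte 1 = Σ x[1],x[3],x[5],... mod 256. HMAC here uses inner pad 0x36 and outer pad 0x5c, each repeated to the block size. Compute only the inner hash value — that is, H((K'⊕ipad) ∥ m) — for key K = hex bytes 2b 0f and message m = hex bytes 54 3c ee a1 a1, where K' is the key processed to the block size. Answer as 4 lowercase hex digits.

301c

Key hex bytes 2b 0f is 2 bytes ≤ B = 3; zero-pad to 3 bytes: K' = 2b 0f 00.
K' ⊕ ipad = 1d 39 36.
Inner input = 1d 39 36 ∥ 54 3c ee a1 a1.
Inner hash: even-index sum = 304 mod 256 = 48; odd-index sum = 540 mod 256 = 28 → 30 1c.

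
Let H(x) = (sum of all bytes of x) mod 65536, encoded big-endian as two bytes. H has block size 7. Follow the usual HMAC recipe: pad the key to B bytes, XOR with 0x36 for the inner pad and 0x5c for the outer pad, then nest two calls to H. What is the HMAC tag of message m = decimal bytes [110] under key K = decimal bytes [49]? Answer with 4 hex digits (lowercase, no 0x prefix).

Key decimal bytes [49] = 31 is 1 byte ≤ B = 7; zero-pad to 7 bytes: K' = 31 00 00 00 00 00 00.
K' ⊕ ipad = 07 36 36 36 36 36 36.  K' ⊕ opad = 6d 5c 5c 5c 5c 5c 5c.
Inner input = (K'⊕ipad) ∥ m = 07 36 36 36 36 36 36 ∥ 6e.
Inner hash: sum = 7+54+54+54+54+54+54+110 = 441 → 01 b9.
Outer input = (K'⊕opad) ∥ inner = 6d 5c 5c 5c 5c 5c 5c ∥ 01 b9.
Outer hash (tag): sum = 109+92+92+92+92+92+92+1+185 = 847 → 03 4f.

034f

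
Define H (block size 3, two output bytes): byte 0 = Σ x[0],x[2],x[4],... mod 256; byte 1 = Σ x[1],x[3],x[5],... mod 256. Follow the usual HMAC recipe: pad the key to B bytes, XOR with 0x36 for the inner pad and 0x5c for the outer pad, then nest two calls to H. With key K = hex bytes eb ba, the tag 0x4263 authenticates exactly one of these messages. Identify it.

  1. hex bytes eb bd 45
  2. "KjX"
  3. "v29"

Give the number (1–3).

2

Key hex bytes eb ba is 2 bytes ≤ B = 3; zero-pad to 3 bytes: K' = eb ba 00.
K' ⊕ ipad = dd 8c 36; K' ⊕ opad = b7 e6 5c.
m1: inner = H(dd 8c 36 eb bd 45) = d0 bc; tag = H(b7 e6 5c d0 bc) = cfb6
m2: inner = H(dd 8c 36 4b 6a 58) = 7d 2f; tag = H(b7 e6 5c 7d 2f) = 4263 ← matches
m3: inner = H(dd 8c 36 76 32 39) = 45 3b; tag = H(b7 e6 5c 45 3b) = 4e2b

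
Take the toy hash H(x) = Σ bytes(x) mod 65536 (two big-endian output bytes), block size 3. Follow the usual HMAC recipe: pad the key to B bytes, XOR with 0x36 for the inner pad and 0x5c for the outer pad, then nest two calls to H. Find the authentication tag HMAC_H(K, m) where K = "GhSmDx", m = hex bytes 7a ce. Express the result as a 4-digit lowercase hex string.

Key "GhSmDx" = 47 68 53 6d 44 78 is 6 bytes > B = 3, so hash it first: H(key) = 02 2b, then zero-pad to 3 bytes: K' = 02 2b 00.
K' ⊕ ipad = 34 1d 36.  K' ⊕ opad = 5e 77 5c.
Inner input = (K'⊕ipad) ∥ m = 34 1d 36 ∥ 7a ce.
Inner hash: sum = 52+29+54+122+206 = 463 → 01 cf.
Outer input = (K'⊕opad) ∥ inner = 5e 77 5c ∥ 01 cf.
Outer hash (tag): sum = 94+119+92+1+207 = 513 → 02 01.

0201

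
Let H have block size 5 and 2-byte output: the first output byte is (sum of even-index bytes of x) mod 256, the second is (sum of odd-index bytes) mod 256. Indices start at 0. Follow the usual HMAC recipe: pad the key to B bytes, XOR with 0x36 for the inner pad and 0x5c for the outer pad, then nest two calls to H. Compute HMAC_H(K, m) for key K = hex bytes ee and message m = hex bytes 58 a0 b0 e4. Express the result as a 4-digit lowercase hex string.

de80

Key hex bytes ee is 1 byte ≤ B = 5; zero-pad to 5 bytes: K' = ee 00 00 00 00.
K' ⊕ ipad = d8 36 36 36 36.  K' ⊕ opad = b2 5c 5c 5c 5c.
Inner input = (K'⊕ipad) ∥ m = d8 36 36 36 36 ∥ 58 a0 b0 e4.
Inner hash: even-index sum = 712 mod 256 = 200; odd-index sum = 372 mod 256 = 116 → c8 74.
Outer input = (K'⊕opad) ∥ inner = b2 5c 5c 5c 5c ∥ c8 74.
Outer hash (tag): even-index sum = 478 mod 256 = 222; odd-index sum = 384 mod 256 = 128 → de 80.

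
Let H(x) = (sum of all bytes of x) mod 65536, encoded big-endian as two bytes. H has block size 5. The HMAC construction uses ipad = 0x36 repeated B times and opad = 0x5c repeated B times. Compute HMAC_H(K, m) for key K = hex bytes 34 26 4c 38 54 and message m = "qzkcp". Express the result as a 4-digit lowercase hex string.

0186

Key hex bytes 34 26 4c 38 54 is exactly B = 5 bytes: K' = 34 26 4c 38 54.
K' ⊕ ipad = 02 10 7a 0e 62.  K' ⊕ opad = 68 7a 10 64 08.
Inner input = (K'⊕ipad) ∥ m = 02 10 7a 0e 62 ∥ 71 7a 6b 63 70.
Inner hash: sum = 2+16+122+14+98+113+122+107+99+112 = 805 → 03 25.
Outer input = (K'⊕opad) ∥ inner = 68 7a 10 64 08 ∥ 03 25.
Outer hash (tag): sum = 104+122+16+100+8+3+37 = 390 → 01 86.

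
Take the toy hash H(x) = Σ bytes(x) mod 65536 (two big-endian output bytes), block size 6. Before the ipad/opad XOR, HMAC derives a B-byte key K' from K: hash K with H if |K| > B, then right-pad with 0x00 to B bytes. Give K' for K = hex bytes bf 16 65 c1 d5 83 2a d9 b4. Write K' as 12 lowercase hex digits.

|K| = 9 > B = 6, so first hash the key.
H(K): sum = 191+22+101+193+213+131+42+217+180 = 1290 → 05 0a.
Zero-pad H(K) = 05 0a to 6 bytes: K' = 05 0a 00 00 00 00.

050a00000000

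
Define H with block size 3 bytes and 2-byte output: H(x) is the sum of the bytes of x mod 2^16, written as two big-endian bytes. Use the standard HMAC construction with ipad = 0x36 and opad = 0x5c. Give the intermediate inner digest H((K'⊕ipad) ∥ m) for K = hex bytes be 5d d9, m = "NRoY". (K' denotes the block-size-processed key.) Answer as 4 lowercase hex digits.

034a

Key hex bytes be 5d d9 is exactly B = 3 bytes: K' = be 5d d9.
K' ⊕ ipad = 88 6b ef.
Inner input = 88 6b ef ∥ 4e 52 6f 59.
Inner hash: sum = 136+107+239+78+82+111+89 = 842 → 03 4a.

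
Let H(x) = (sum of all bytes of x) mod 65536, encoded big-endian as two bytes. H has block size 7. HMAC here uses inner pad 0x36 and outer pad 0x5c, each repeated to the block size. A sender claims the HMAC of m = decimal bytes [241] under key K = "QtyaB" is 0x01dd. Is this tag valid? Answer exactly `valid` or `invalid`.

Key "QtyaB" = 51 74 79 61 42 is 5 bytes ≤ B = 7; zero-pad to 7 bytes: K' = 51 74 79 61 42 00 00.
K' ⊕ ipad = 67 42 4f 57 74 36 36; K' ⊕ opad = 0d 28 25 3d 1e 5c 5c.
Inner hash: sum = 103+66+79+87+116+54+54+241 = 800 → 03 20.
Outer hash (recomputed tag): sum = 13+40+37+61+30+92+92+3+32 = 400 → 01 90.
Recomputed tag = 0190; claimed = 01dd → mismatch.

invalid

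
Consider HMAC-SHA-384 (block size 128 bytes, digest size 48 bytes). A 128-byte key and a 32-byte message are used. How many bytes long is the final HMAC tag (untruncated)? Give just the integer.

48

The tag is one SHA-384 digest: 48 bytes.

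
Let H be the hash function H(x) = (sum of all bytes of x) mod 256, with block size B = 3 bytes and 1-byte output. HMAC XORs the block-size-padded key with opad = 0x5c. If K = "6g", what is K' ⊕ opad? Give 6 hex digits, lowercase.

6a3b5c

Key "6g" = 36 67 is 2 bytes ≤ B = 3; zero-pad to 3 bytes: K' = 36 67 00.
XOR each byte with 0x5c: 36⊕5c=6a, 67⊕5c=3b, 00⊕5c=5c.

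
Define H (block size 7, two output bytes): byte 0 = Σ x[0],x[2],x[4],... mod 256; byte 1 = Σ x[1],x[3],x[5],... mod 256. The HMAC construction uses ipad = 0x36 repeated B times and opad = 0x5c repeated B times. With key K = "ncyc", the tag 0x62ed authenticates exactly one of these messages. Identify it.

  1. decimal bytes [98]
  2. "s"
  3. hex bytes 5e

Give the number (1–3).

2

Key "ncyc" = 6e 63 79 63 is 4 bytes ≤ B = 7; zero-pad to 7 bytes: K' = 6e 63 79 63 00 00 00.
K' ⊕ ipad = 58 55 4f 55 36 36 36; K' ⊕ opad = 32 3f 25 3f 5c 5c 5c.
m1: inner = H(58 55 4f 55 36 36 36 62) = 13 42; tag = H(32 3f 25 3f 5c 5c 5c 13 42) = 51ed
m2: inner = H(58 55 4f 55 36 36 36 73) = 13 53; tag = H(32 3f 25 3f 5c 5c 5c 13 53) = 62ed ← matches
m3: inner = H(58 55 4f 55 36 36 36 5e) = 13 3e; tag = H(32 3f 25 3f 5c 5c 5c 13 3e) = 4ded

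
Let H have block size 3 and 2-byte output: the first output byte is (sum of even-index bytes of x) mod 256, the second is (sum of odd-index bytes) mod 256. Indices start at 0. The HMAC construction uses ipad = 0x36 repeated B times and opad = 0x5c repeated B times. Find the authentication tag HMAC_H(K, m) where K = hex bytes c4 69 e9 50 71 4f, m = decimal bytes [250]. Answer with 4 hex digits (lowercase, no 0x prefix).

Key hex bytes c4 69 e9 50 71 4f is 6 bytes > B = 3, so hash it first: H(key) = 1e 08, then zero-pad to 3 bytes: K' = 1e 08 00.
K' ⊕ ipad = 28 3e 36.  K' ⊕ opad = 42 54 5c.
Inner input = (K'⊕ipad) ∥ m = 28 3e 36 ∥ fa.
Inner hash: even-index sum = 94 mod 256 = 94; odd-index sum = 312 mod 256 = 56 → 5e 38.
Outer input = (K'⊕opad) ∥ inner = 42 54 5c ∥ 5e 38.
Outer hash (tag): even-index sum = 214 mod 256 = 214; odd-index sum = 178 mod 256 = 178 → d6 b2.

d6b2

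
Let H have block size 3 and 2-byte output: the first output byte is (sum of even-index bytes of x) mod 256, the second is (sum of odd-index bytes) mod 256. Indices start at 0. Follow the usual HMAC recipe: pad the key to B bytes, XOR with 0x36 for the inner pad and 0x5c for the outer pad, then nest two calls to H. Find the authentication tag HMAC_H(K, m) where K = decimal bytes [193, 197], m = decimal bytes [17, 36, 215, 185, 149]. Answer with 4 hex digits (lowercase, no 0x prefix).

69a3

Key decimal bytes [193, 197] = c1 c5 is 2 bytes ≤ B = 3; zero-pad to 3 bytes: K' = c1 c5 00.
K' ⊕ ipad = f7 f3 36.  K' ⊕ opad = 9d 99 5c.
Inner input = (K'⊕ipad) ∥ m = f7 f3 36 ∥ 11 24 d7 b9 95.
Inner hash: even-index sum = 522 mod 256 = 10; odd-index sum = 624 mod 256 = 112 → 0a 70.
Outer input = (K'⊕opad) ∥ inner = 9d 99 5c ∥ 0a 70.
Outer hash (tag): even-index sum = 361 mod 256 = 105; odd-index sum = 163 mod 256 = 163 → 69 a3.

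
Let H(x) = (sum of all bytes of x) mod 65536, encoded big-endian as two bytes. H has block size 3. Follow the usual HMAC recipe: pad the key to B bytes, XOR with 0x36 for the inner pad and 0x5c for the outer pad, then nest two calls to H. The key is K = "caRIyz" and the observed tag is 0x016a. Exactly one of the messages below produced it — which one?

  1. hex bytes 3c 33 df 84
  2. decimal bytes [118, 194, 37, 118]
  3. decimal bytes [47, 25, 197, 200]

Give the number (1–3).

Key "caRIyz" = 63 61 52 49 79 7a is 6 bytes > B = 3, so hash it first: H(key) = 02 52, then zero-pad to 3 bytes: K' = 02 52 00.
K' ⊕ ipad = 34 64 36; K' ⊕ opad = 5e 0e 5c.
m1: inner = H(34 64 36 3c 33 df 84) = 02 a0; tag = H(5e 0e 5c 02 a0) = 016a ← matches
m2: inner = H(34 64 36 76 c2 25 76) = 02 a1; tag = H(5e 0e 5c 02 a1) = 016b
m3: inner = H(34 64 36 2f 19 c5 c8) = 02 a3; tag = H(5e 0e 5c 02 a3) = 016d

1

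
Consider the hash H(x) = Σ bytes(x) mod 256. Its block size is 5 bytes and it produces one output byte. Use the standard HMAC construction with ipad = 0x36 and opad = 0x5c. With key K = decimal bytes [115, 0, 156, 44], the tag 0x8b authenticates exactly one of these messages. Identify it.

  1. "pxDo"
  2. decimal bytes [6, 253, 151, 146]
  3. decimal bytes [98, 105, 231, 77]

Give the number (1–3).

Key decimal bytes [115, 0, 156, 44] = 73 00 9c 2c is 4 bytes ≤ B = 5; zero-pad to 5 bytes: K' = 73 00 9c 2c 00.
K' ⊕ ipad = 45 36 aa 1a 36; K' ⊕ opad = 2f 5c c0 70 5c.
m1: inner = H(45 36 aa 1a 36 70 78 44 6f) = 10; tag = H(2f 5c c0 70 5c 10) = 27
m2: inner = H(45 36 aa 1a 36 06 fd 97 92) = a1; tag = H(2f 5c c0 70 5c a1) = b8
m3: inner = H(45 36 aa 1a 36 62 69 e7 4d) = 74; tag = H(2f 5c c0 70 5c 74) = 8b ← matches

3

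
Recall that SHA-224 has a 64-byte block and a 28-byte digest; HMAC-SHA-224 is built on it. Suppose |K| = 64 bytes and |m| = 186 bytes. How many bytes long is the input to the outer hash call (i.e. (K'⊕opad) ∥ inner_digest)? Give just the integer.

Key is 64 ≤ 64 bytes, zero-padded: |K'| = 64.
Outer input = (K'⊕opad) ∥ H(inner) → 64 + 28 = 92 bytes.

92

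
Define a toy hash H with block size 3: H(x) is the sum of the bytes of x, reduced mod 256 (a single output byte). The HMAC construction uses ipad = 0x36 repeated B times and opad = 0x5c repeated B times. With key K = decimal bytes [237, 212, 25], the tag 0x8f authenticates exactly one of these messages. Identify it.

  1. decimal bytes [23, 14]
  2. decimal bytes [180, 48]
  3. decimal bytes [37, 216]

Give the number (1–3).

Key decimal bytes [237, 212, 25] = ed d4 19 is exactly B = 3 bytes: K' = ed d4 19.
K' ⊕ ipad = db e2 2f; K' ⊕ opad = b1 88 45.
m1: inner = H(db e2 2f 17 0e) = 11; tag = H(b1 88 45 11) = 8f ← matches
m2: inner = H(db e2 2f b4 30) = d0; tag = H(b1 88 45 d0) = 4e
m3: inner = H(db e2 2f 25 d8) = e9; tag = H(b1 88 45 e9) = 67

1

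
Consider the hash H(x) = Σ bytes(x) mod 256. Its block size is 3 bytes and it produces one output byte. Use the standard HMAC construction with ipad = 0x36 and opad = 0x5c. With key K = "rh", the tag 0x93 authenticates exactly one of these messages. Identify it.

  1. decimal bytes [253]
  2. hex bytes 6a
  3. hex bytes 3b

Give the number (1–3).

Key "rh" = 72 68 is 2 bytes ≤ B = 3; zero-pad to 3 bytes: K' = 72 68 00.
K' ⊕ ipad = 44 5e 36; K' ⊕ opad = 2e 34 5c.
m1: inner = H(44 5e 36 fd) = d5; tag = H(2e 34 5c d5) = 93 ← matches
m2: inner = H(44 5e 36 6a) = 42; tag = H(2e 34 5c 42) = 00
m3: inner = H(44 5e 36 3b) = 13; tag = H(2e 34 5c 13) = d1

1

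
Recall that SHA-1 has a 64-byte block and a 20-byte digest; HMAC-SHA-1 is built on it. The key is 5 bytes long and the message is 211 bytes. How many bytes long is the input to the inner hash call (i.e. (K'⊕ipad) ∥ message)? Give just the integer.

Key is 5 ≤ 64 bytes, zero-padded: |K'| = 64.
Inner input = (K'⊕ipad) ∥ m → 64 + 211 = 275 bytes.

275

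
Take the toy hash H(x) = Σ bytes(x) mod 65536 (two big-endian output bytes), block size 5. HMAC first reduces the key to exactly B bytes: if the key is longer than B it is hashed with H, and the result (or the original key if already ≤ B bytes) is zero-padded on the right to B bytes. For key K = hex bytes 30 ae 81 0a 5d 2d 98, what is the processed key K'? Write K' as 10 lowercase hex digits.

028b000000

|K| = 7 > B = 5, so first hash the key.
H(K): sum = 48+174+129+10+93+45+152 = 651 → 02 8b.
Zero-pad H(K) = 02 8b to 5 bytes: K' = 02 8b 00 00 00.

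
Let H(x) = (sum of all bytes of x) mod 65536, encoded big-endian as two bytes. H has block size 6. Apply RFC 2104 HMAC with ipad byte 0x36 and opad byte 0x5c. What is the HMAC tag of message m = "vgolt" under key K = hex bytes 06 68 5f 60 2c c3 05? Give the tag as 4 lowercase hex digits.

Key hex bytes 06 68 5f 60 2c c3 05 is 7 bytes > B = 6, so hash it first: H(key) = 02 21, then zero-pad to 6 bytes: K' = 02 21 00 00 00 00.
K' ⊕ ipad = 34 17 36 36 36 36.  K' ⊕ opad = 5e 7d 5c 5c 5c 5c.
Inner input = (K'⊕ipad) ∥ m = 34 17 36 36 36 36 ∥ 76 67 6f 6c 74.
Inner hash: sum = 52+23+54+54+54+54+118+103+111+108+116 = 847 → 03 4f.
Outer input = (K'⊕opad) ∥ inner = 5e 7d 5c 5c 5c 5c ∥ 03 4f.
Outer hash (tag): sum = 94+125+92+92+92+92+3+79 = 669 → 02 9d.

029d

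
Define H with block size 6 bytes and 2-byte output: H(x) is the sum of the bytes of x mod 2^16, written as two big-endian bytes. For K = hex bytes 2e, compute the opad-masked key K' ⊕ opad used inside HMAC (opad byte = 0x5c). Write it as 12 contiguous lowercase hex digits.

Key hex bytes 2e is 1 byte ≤ B = 6; zero-pad to 6 bytes: K' = 2e 00 00 00 00 00.
XOR each byte with 0x5c: 2e⊕5c=72, 00⊕5c=5c, 00⊕5c=5c, 00⊕5c=5c, 00⊕5c=5c, 00⊕5c=5c.

725c5c5c5c5c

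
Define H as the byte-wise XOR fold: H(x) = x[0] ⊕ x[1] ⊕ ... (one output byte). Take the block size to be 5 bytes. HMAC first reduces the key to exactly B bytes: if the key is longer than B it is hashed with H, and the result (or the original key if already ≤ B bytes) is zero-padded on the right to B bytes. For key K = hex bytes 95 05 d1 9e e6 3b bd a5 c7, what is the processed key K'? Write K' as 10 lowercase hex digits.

|K| = 9 > B = 5, so first hash the key.
H(K): XOR 95⊕05⊕d1⊕9e⊕e6⊕3b⊕bd⊕a5⊕c7 = dd.
Zero-pad H(K) = dd to 5 bytes: K' = dd 00 00 00 00.

dd00000000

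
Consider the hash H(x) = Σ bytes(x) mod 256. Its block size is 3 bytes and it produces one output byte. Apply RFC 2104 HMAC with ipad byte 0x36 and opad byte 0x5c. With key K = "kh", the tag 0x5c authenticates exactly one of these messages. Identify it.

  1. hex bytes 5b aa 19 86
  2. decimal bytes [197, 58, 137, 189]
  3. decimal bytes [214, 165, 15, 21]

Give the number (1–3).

Key "kh" = 6b 68 is 2 bytes ≤ B = 3; zero-pad to 3 bytes: K' = 6b 68 00.
K' ⊕ ipad = 5d 5e 36; K' ⊕ opad = 37 34 5c.
m1: inner = H(5d 5e 36 5b aa 19 86) = 95; tag = H(37 34 5c 95) = 5c ← matches
m2: inner = H(5d 5e 36 c5 3a 89 bd) = 36; tag = H(37 34 5c 36) = fd
m3: inner = H(5d 5e 36 d6 a5 0f 15) = 90; tag = H(37 34 5c 90) = 57

1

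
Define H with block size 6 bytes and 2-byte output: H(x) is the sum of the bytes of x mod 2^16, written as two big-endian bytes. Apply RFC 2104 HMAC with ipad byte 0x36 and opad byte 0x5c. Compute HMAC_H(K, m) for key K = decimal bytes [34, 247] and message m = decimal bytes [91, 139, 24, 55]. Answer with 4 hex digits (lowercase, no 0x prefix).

Key decimal bytes [34, 247] = 22 f7 is 2 bytes ≤ B = 6; zero-pad to 6 bytes: K' = 22 f7 00 00 00 00.
K' ⊕ ipad = 14 c1 36 36 36 36.  K' ⊕ opad = 7e ab 5c 5c 5c 5c.
Inner input = (K'⊕ipad) ∥ m = 14 c1 36 36 36 36 ∥ 5b 8b 18 37.
Inner hash: sum = 20+193+54+54+54+54+91+139+24+55 = 738 → 02 e2.
Outer input = (K'⊕opad) ∥ inner = 7e ab 5c 5c 5c 5c ∥ 02 e2.
Outer hash (tag): sum = 126+171+92+92+92+92+2+226 = 893 → 03 7d.

037d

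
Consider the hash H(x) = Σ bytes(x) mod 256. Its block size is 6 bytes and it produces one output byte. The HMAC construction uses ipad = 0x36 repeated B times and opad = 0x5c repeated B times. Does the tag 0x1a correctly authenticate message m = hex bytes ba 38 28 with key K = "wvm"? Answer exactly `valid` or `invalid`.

Key "wvm" = 77 76 6d is 3 bytes ≤ B = 6; zero-pad to 6 bytes: K' = 77 76 6d 00 00 00.
K' ⊕ ipad = 41 40 5b 36 36 36; K' ⊕ opad = 2b 2a 31 5c 5c 5c.
Inner hash: sum = 65+64+91+54+54+54+186+56+40 = 664; mod 256 = 152 → 98.
Outer hash (recomputed tag): sum = 43+42+49+92+92+92+152 = 562; mod 256 = 50 → 32.
Recomputed tag = 32; claimed = 1a → mismatch.

invalid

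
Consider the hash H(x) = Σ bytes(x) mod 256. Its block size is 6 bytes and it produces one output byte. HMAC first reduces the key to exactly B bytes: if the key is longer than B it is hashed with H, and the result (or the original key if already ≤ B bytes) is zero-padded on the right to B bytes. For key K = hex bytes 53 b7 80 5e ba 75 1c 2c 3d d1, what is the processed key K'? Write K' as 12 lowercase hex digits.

6d0000000000

|K| = 10 > B = 6, so first hash the key.
H(K): sum = 83+183+128+94+186+117+28+44+61+209 = 1133; mod 256 = 109 → 6d.
Zero-pad H(K) = 6d to 6 bytes: K' = 6d 00 00 00 00 00.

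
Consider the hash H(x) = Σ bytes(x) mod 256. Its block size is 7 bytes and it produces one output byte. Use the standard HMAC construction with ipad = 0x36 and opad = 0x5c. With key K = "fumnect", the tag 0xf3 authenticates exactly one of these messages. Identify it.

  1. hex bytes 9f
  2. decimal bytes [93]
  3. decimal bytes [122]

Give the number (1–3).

Key "fumnect" = 66 75 6d 6e 65 63 74 is exactly B = 7 bytes: K' = 66 75 6d 6e 65 63 74.
K' ⊕ ipad = 50 43 5b 58 53 55 42; K' ⊕ opad = 3a 29 31 32 39 3f 28.
m1: inner = H(50 43 5b 58 53 55 42 9f) = cf; tag = H(3a 29 31 32 39 3f 28 cf) = 35
m2: inner = H(50 43 5b 58 53 55 42 5d) = 8d; tag = H(3a 29 31 32 39 3f 28 8d) = f3 ← matches
m3: inner = H(50 43 5b 58 53 55 42 7a) = aa; tag = H(3a 29 31 32 39 3f 28 aa) = 10

2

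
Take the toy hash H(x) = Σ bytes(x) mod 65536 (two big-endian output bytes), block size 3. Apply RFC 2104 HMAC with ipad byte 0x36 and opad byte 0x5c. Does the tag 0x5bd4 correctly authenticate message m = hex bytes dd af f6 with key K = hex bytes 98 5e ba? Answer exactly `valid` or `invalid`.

invalid

Key hex bytes 98 5e ba is exactly B = 3 bytes: K' = 98 5e ba.
K' ⊕ ipad = ae 68 8c; K' ⊕ opad = c4 02 e6.
Inner hash: sum = 174+104+140+221+175+246 = 1060 → 04 24.
Outer hash (recomputed tag): sum = 196+2+230+4+36 = 468 → 01 d4.
Recomputed tag = 01d4; claimed = 5bd4 → mismatch.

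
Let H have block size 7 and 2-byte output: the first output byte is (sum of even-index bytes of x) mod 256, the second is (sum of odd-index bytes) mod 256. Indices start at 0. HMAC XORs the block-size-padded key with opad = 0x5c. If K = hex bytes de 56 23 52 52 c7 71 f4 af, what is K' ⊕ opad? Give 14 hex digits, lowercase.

Key hex bytes de 56 23 52 52 c7 71 f4 af is 9 bytes > B = 7, so hash it first: H(key) = 73 63, then zero-pad to 7 bytes: K' = 73 63 00 00 00 00 00.
XOR each byte with 0x5c: 73⊕5c=2f, 63⊕5c=3f, 00⊕5c=5c, 00⊕5c=5c, 00⊕5c=5c, 00⊕5c=5c, 00⊕5c=5c.

2f3f5c5c5c5c5c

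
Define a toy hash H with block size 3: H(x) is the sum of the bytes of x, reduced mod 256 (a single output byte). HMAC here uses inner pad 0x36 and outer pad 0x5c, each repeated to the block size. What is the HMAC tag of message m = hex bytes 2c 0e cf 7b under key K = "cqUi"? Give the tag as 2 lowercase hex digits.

Key "cqUi" = 63 71 55 69 is 4 bytes > B = 3, so hash it first: H(key) = 92, then zero-pad to 3 bytes: K' = 92 00 00.
K' ⊕ ipad = a4 36 36.  K' ⊕ opad = ce 5c 5c.
Inner input = (K'⊕ipad) ∥ m = a4 36 36 ∥ 2c 0e cf 7b.
Inner hash: sum = 164+54+54+44+14+207+123 = 660; mod 256 = 148 → 94.
Outer input = (K'⊕opad) ∥ inner = ce 5c 5c ∥ 94.
Outer hash (tag): sum = 206+92+92+148 = 538; mod 256 = 26 → 1a.

1a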